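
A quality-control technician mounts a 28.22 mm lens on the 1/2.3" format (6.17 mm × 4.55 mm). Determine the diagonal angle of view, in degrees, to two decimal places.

15.47°

Sensor diagonal = √(6.17² + 4.55²) = √58.7714 ≈ 7.6663 mm.
Angle of view α = 2·arctan(d/2f) with d = 7.6663 mm and f = 28.22 mm.
d/2f = 0.13583; arctan(0.13583) ≈ 7.7352°, so α ≈ 15.4703°.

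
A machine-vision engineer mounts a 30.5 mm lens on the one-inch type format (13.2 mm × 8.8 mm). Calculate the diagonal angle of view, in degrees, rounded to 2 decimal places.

Sensor diagonal = √(13.2² + 8.8²) = √251.6800 ≈ 15.8644 mm.
Angle of view α = 2·arctan(d/2f) with d = 15.8644 mm and f = 30.5 mm.
d/2f = 0.26007; arctan(0.26007) ≈ 14.5781°, so α ≈ 29.1562°.

29.16°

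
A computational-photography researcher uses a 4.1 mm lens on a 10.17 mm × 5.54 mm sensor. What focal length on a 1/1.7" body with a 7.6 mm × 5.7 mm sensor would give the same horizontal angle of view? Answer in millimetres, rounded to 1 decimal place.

Equal angle of view means equal width/f ratio, so f₂ = f₁ · (width₂/width₁) = 4.1 × 7.6/10.17.
f₂ = 4.1 × 0.74730 ≈ 3.064 mm.

3.1 mm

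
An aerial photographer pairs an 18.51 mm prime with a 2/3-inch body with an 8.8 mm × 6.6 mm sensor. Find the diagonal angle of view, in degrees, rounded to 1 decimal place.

33.1°

Sensor diagonal = √(8.8² + 6.6²) = √121.0000 ≈ 11.0000 mm.
Angle of view α = 2·arctan(d/2f) with d = 11.0000 mm and f = 18.51 mm.
d/2f = 0.29714; arctan(0.29714) ≈ 16.5486°, so α ≈ 33.0972°.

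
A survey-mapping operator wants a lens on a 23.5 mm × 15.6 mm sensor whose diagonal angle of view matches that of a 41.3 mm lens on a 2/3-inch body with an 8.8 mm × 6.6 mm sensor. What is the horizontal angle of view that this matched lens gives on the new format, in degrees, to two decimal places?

Sensor diagonal = √(8.8² + 6.6²) = √121.0000 ≈ 11.0000 mm.
Sensor diagonal = √(23.5² + 15.6²) = √795.6100 ≈ 28.2066 mm.
Equal diagonal AOV ⇒ f₂ = f₁ · 28.2066/11.0000 = 41.3 × 2.56423 ≈ 105.9028 mm.
Horizontal AOV on the new format = 2·arctan(23.5 / (2 × 105.9028)) = 2·arctan(0.11095) ≈ 12.6622°.

12.66°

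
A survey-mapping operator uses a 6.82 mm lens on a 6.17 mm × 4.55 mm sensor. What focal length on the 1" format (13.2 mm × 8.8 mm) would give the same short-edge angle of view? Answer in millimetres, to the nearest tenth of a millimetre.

Equal angle of view means equal height/f ratio, so f₂ = f₁ · (height₂/height₁) = 6.82 × 8.8/4.55.
f₂ = 6.82 × 1.93407 ≈ 13.190 mm.

13.2 mm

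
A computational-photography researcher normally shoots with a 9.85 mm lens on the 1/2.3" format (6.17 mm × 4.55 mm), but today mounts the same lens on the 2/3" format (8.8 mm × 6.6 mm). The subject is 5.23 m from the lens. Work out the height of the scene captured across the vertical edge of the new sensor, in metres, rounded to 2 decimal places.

The focal length stays 9.85 mm; the relevant sensor dimension is now h = 6.6 mm. Object distance dₒ = 5.23 m = 5230 mm.
Thin-lens field height W = h·(dₒ − f)/f = 6.6 × (5230 − 9.85)/9.85 ≈ 3497.765 mm = 3.49777 m.

3.50 m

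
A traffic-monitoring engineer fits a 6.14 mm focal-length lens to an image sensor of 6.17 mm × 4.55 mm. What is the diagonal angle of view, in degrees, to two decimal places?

Sensor diagonal = √(6.17² + 4.55²) = √58.7714 ≈ 7.6663 mm.
Angle of view α = 2·arctan(d/2f) with d = 7.6663 mm and f = 6.14 mm.
d/2f = 0.62429; arctan(0.62429) ≈ 31.9760°, so α ≈ 63.9520°.

63.95°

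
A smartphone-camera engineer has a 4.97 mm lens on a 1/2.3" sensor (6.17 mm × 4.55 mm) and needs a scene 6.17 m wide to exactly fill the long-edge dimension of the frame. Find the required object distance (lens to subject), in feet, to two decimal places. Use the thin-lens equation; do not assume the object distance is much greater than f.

16.32 ft

W: 6.17 m = 6170 mm.
Magnification m = w/W = dᵢ/dₒ; combined with 1/f = 1/dₒ + 1/dᵢ this gives dₒ = f·(1 + W/w).
dₒ = 4.97 mm × (1 + 6170/6.17) = 4.97 × 1001.0000 ≈ 4974.970 mm = 4974.970/304.8 ft = 16.3221 ft.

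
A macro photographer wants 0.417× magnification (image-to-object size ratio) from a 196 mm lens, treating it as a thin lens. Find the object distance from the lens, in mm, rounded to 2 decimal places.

666.02 mm

With m = dᵢ/dₒ and 1/f = 1/dₒ + 1/dᵢ, substituting dᵢ = m·dₒ gives 1/f = (1 + 1/m)/dₒ, hence dₒ = f·(1 + 1/m).
dₒ = 196 × (1 + 1/0.417) = 196 × 3.39808 ≈ 666.024 mm.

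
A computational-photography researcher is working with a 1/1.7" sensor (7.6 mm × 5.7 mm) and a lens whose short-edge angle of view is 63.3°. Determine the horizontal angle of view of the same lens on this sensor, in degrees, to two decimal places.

From the short-edge AOV: f = 5.7 / (2·tan(31.65°)) = 5.7 / 1.23282 ≈ 4.6236 mm.
Horizontal AOV = 2·arctan(7.6 / (2 × 4.6236)) = 2·arctan(0.82188) ≈ 78.8320°.

78.83°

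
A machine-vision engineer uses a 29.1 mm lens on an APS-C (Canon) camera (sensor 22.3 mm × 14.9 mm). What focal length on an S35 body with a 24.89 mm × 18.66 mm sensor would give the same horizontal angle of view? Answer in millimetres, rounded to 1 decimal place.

Equal angle of view means equal width/f ratio, so f₂ = f₁ · (width₂/width₁) = 29.1 × 24.89/22.3.
f₂ = 29.1 × 1.11614 ≈ 32.480 mm.

32.5 mm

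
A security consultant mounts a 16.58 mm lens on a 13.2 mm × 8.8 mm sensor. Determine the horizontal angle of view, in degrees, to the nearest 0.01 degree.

43.41°

Angle of view α = 2·arctan(w/2f) with w = 13.2 mm and f = 16.58 mm.
w/2f = 0.39807; arctan(0.39807) ≈ 21.7060°, so α ≈ 43.4120°.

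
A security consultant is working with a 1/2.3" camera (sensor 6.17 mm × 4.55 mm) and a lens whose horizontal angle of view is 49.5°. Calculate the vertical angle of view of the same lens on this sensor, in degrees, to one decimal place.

From the horizontal AOV: f = 6.17 / (2·tan(24.75°)) = 6.17 / 0.92201 ≈ 6.6919 mm.
Vertical AOV = 2·arctan(4.55 / (2 × 6.6919)) = 2·arctan(0.33996) ≈ 37.5524°.

37.6°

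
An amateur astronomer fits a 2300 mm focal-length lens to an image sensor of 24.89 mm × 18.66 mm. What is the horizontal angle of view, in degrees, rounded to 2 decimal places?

0.62°

Angle of view α = 2·arctan(w/2f) with w = 24.89 mm and f = 2300 mm.
w/2f = 0.00541; arctan(0.00541) ≈ 0.3100°, so α ≈ 0.6200°.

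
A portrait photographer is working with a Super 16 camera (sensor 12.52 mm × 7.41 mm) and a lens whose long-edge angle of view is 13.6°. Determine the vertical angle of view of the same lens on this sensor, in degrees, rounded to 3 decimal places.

From the long-edge AOV: f = 12.52 / (2·tan(6.8°)) = 12.52 / 0.23849 ≈ 52.4979 mm.
Vertical AOV = 2·arctan(7.41 / (2 × 52.4979)) = 2·arctan(0.07057) ≈ 8.0738°.

8.074°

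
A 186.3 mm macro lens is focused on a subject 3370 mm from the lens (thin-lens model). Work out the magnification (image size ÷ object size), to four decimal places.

Thin lens: 1/f = 1/dₒ + 1/dᵢ → 1/dᵢ = 1/186.3 − 1/3370 = 0.0050710 mm⁻¹, so dᵢ ≈ 197.2017 mm.
Magnification m = dᵢ/dₒ = 197.2017/3370 ≈ 0.05852.

0.0585×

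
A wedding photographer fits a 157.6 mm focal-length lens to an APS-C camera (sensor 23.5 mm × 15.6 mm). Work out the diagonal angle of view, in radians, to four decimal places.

Sensor diagonal = √(23.5² + 15.6²) = √795.6100 ≈ 28.2066 mm.
Angle of view α = 2·arctan(d/2f) with d = 28.2066 mm and f = 157.6 mm.
d/2f = 0.08949; arctan(0.08949) ≈ 0.0893 rad, so α ≈ 0.1785 rad.

0.1785 rad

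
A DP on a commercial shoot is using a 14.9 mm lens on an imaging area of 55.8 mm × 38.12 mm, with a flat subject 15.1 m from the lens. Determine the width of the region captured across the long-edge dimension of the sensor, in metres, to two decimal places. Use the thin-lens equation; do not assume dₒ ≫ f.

56.49 m

dₒ: 15.1 m = 15100 mm.
Similar triangles through the lens centre give W/dₒ = w/dᵢ; with 1/f = 1/dₒ + 1/dᵢ this gives W = w·(dₒ − f)/f.
W = 55.8 mm × (15100 − 14.9) / 14.9 = 55.8 × 1012.4228 ≈ 56493.193 mm = 56.4932 m.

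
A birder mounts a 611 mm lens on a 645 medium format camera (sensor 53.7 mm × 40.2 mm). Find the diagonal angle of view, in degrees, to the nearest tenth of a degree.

Sensor diagonal = √(53.7² + 40.2²) = √4499.7300 ≈ 67.0800 mm.
Angle of view α = 2·arctan(d/2f) with d = 67.0800 mm and f = 611 mm.
d/2f = 0.05489; arctan(0.05489) ≈ 3.1420°, so α ≈ 6.2840°.

6.3°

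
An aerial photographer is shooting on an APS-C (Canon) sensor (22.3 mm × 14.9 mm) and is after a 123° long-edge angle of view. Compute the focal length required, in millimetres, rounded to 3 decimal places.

From α = 2·arctan(w/2f) we get f = w / (2·tan(α/2)).
With w = 22.3 mm and α/2 = 61.5°, tan(α/2) ≈ 1.84177, so f ≈ 22.3 / 3.68354 ≈ 6.0540 mm.

6.054 mm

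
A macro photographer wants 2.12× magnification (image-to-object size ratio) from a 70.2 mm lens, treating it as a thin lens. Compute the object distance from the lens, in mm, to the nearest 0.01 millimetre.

103.31 mm

With m = dᵢ/dₒ and 1/f = 1/dₒ + 1/dᵢ, substituting dᵢ = m·dₒ gives 1/f = (1 + 1/m)/dₒ, hence dₒ = f·(1 + 1/m).
dₒ = 70.2 × (1 + 1/2.12) = 70.2 × 1.47170 ≈ 103.313 mm.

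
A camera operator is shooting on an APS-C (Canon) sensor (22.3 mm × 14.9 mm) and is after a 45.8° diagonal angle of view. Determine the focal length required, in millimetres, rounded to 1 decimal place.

31.7 mm

Sensor diagonal = √(22.3² + 14.9²) = √719.3000 ≈ 26.8198 mm.
From α = 2·arctan(d/2f) we get f = d / (2·tan(α/2)).
With d = 26.8198 mm and α/2 = 22.9°, tan(α/2) ≈ 0.42242, so f ≈ 26.8198 / 0.84483 ≈ 31.7456 mm.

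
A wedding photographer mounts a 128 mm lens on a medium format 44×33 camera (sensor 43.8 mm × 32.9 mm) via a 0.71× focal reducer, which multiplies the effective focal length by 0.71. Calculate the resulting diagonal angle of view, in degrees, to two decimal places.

Effective focal length f = 128 × 0.71 = 90.88 mm.
Sensor diagonal = √(43.8² + 32.9²) = √3000.8500 ≈ 54.7800 mm.
α = 2·arctan(54.780 / (2 × 90.88)) = 2·arctan(0.30139) ≈ 33.5442°.

33.54°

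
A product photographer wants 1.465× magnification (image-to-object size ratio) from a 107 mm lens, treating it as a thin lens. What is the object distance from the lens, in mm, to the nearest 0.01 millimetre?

180.04 mm

With m = dᵢ/dₒ and 1/f = 1/dₒ + 1/dᵢ, substituting dᵢ = m·dₒ gives 1/f = (1 + 1/m)/dₒ, hence dₒ = f·(1 + 1/m).
dₒ = 107 × (1 + 1/1.465) = 107 × 1.68259 ≈ 180.038 mm.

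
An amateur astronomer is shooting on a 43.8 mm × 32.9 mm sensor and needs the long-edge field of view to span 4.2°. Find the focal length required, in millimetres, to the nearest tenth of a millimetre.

597.2 mm

From α = 2·arctan(w/2f) we get f = w / (2·tan(α/2)).
With w = 43.8 mm and α/2 = 2.1°, tan(α/2) ≈ 0.03667, so f ≈ 43.8 / 0.07334 ≈ 597.2455 mm.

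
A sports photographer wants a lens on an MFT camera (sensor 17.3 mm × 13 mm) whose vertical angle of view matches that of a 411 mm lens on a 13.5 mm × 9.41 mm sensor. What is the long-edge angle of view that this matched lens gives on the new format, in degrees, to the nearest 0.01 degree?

Equal vertical AOV ⇒ f₂ = f₁ · 13/9.41 = 411 × 1.38151 ≈ 567.8002 mm.
Long-edge AOV on the new format = 2·arctan(17.3 / (2 × 567.8002)) = 2·arctan(0.01523) ≈ 1.7456°.

1.75°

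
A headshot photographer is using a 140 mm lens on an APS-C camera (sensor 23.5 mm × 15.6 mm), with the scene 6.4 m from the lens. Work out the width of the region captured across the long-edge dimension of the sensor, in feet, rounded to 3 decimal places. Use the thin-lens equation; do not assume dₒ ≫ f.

3.447 ft

dₒ: 6.4 m = 6400 mm.
Similar triangles through the lens centre give W/dₒ = w/dᵢ; with 1/f = 1/dₒ + 1/dᵢ this gives W = w·(dₒ − f)/f.
W = 23.5 mm × (6400 − 140) / 140 = 23.5 × 44.7143 ≈ 1050.786 mm = 1050.786/304.8 ft = 3.44746 ft.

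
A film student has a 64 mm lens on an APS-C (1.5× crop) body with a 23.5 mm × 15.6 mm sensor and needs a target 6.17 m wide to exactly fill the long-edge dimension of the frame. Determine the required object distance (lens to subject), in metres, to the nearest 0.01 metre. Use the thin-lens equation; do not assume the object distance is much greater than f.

W: 6.17 m = 6170 mm.
Magnification m = w/W = dᵢ/dₒ; combined with 1/f = 1/dₒ + 1/dᵢ this gives dₒ = f·(1 + W/w).
dₒ = 64 mm × (1 + 6170/23.5) = 64 × 263.5532 ≈ 16867.404 mm = 16.8674 m.

16.87 m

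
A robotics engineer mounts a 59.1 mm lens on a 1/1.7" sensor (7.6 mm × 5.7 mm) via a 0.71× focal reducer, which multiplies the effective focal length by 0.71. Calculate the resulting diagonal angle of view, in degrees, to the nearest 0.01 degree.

Effective focal length f = 59.1 × 0.71 = 41.961 mm.
Sensor diagonal = √(7.6² + 5.7²) = √90.2500 ≈ 9.5000 mm.
α = 2·arctan(9.500 / (2 × 41.961)) = 2·arctan(0.11320) ≈ 12.9168°.

12.92°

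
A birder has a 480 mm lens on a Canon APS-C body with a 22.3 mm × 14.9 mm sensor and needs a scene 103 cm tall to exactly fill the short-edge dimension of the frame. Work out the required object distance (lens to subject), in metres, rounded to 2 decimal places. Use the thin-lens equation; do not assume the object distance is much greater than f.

W: 103 cm = 1030 mm.
Magnification m = h/W = dᵢ/dₒ; combined with 1/f = 1/dₒ + 1/dᵢ this gives dₒ = f·(1 + W/h).
dₒ = 480 mm × (1 + 1030/14.9) = 480 × 70.1275 ≈ 33661.208 mm = 33.6612 m.

33.66 m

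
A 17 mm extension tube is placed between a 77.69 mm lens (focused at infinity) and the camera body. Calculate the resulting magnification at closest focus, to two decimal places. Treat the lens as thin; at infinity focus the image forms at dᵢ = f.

0.22×

The tube moves the image plane from f to f + e, so dᵢ = 77.69 + 17 = 94.69 mm. Focus is achieved when 1/f = 1/dₒ + 1/dᵢ, giving dₒ = 1/(1/f − 1/(f+e)).
Magnification m = dᵢ/dₒ = (f+e)·(1/f − 1/(f+e)) = e/f = 17/77.69 ≈ 0.2188.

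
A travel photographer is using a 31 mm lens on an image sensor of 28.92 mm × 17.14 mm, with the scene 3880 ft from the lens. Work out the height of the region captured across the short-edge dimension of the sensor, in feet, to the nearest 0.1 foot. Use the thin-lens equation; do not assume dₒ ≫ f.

2145.2 ft

dₒ: 3880 ft × 304.8 mm/ft = 1182623.96 mm.
Similar triangles through the lens centre give W/dₒ = h/dᵢ; with 1/f = 1/dₒ + 1/dᵢ this gives W = h·(dₒ − f)/f.
W = 17.14 mm × (1.18262e+06 − 31) / 31 = 17.14 × 38148.1601 ≈ 653859.464 mm = 653859.464/304.8 ft = 2145.21 ft.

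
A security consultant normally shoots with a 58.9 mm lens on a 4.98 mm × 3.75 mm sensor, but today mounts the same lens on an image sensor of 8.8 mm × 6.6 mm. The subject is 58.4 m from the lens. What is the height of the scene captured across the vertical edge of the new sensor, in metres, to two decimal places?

6.54 m

The focal length stays 58.9 mm; the relevant sensor dimension is now h = 6.6 mm. Object distance dₒ = 58.4 m = 58400 mm.
Thin-lens field height W = h·(dₒ − f)/f = 6.6 × (58400 − 58.9)/58.9 ≈ 6537.373 mm = 6.53737 m.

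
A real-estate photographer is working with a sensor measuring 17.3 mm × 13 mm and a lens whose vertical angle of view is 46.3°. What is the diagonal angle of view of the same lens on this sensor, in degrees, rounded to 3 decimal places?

70.882°

From the vertical AOV: f = 13 / (2·tan(23.15°)) = 13 / 0.85514 ≈ 15.2023 mm.
Sensor diagonal = √(17.3² + 13²) = √468.2900 ≈ 21.6400 mm.
Diagonal AOV = 2·arctan(21.6400 / (2 × 15.2023)) = 2·arctan(0.71174) ≈ 70.8817°.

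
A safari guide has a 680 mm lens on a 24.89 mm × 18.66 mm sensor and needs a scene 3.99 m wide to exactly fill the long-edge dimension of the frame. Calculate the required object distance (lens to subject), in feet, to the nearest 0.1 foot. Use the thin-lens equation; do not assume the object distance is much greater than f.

359.9 ft

W: 3.99 m = 3990 mm.
Magnification m = w/W = dᵢ/dₒ; combined with 1/f = 1/dₒ + 1/dᵢ this gives dₒ = f·(1 + W/w).
dₒ = 680 mm × (1 + 3990/24.89) = 680 × 161.3053 ≈ 109687.634 mm = 109687.634/304.8 ft = 359.868 ft.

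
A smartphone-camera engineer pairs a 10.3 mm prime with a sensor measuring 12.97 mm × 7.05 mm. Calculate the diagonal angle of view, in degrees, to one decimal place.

71.3°

Sensor diagonal = √(12.97² + 7.05²) = √217.9234 ≈ 14.7622 mm.
Angle of view α = 2·arctan(d/2f) with d = 14.7622 mm and f = 10.3 mm.
d/2f = 0.71661; arctan(0.71661) ≈ 35.6259°, so α ≈ 71.2518°.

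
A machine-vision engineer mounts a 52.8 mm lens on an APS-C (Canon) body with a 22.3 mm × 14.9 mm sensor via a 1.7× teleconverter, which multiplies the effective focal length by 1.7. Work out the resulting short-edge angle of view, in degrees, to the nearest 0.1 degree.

9.5°

Effective focal length f = 52.8 × 1.7 = 89.76 mm.
α = 2·arctan(14.9 / (2 × 89.76)) = 2·arctan(0.08300) ≈ 9.4892°.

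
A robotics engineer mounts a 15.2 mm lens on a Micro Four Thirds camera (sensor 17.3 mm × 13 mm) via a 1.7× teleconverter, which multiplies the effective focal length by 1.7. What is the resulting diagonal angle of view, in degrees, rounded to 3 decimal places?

Effective focal length f = 15.2 × 1.7 = 25.84 mm.
Sensor diagonal = √(17.3² + 13²) = √468.2900 ≈ 21.6400 mm.
α = 2·arctan(21.640 / (2 × 25.84)) = 2·arctan(0.41873) ≈ 45.4411°.

45.441°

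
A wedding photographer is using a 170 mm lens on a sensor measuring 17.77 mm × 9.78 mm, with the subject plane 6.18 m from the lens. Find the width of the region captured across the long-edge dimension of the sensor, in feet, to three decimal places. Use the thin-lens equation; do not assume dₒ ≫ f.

dₒ: 6.18 m = 6180 mm.
Similar triangles through the lens centre give W/dₒ = w/dᵢ; with 1/f = 1/dₒ + 1/dᵢ this gives W = w·(dₒ − f)/f.
W = 17.77 mm × (6180 − 170) / 170 = 17.77 × 35.3529 ≈ 628.222 mm = 628.222/304.8 ft = 2.0611 ft.

2.061 ft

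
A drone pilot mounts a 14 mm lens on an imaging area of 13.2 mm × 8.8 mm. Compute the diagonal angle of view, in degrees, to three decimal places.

59.071°

Sensor diagonal = √(13.2² + 8.8²) = √251.6800 ≈ 15.8644 mm.
Angle of view α = 2·arctan(d/2f) with d = 15.8644 mm and f = 14 mm.
d/2f = 0.56659; arctan(0.56659) ≈ 29.5353°, so α ≈ 59.0706°.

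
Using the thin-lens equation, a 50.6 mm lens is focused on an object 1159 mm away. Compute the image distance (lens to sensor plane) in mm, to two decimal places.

52.91 mm

1/dᵢ = 1/f − 1/dₒ = 1/50.6 − 1/1159 = 0.0189000 mm⁻¹.
dᵢ = 1/0.0189000 ≈ 52.9100 mm.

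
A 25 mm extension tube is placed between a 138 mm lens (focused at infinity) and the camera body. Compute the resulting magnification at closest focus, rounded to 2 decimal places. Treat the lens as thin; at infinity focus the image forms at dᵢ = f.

The tube moves the image plane from f to f + e, so dᵢ = 138 + 25 = 163 mm. Focus is achieved when 1/f = 1/dₒ + 1/dᵢ, giving dₒ = 1/(1/f − 1/(f+e)).
Magnification m = dᵢ/dₒ = (f+e)·(1/f − 1/(f+e)) = e/f = 25/138 ≈ 0.1812.

0.18×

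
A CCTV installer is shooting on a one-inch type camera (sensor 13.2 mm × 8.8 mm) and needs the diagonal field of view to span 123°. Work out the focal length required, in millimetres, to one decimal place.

Sensor diagonal = √(13.2² + 8.8²) = √251.6800 ≈ 15.8644 mm.
From α = 2·arctan(d/2f) we get f = d / (2·tan(α/2)).
With d = 15.8644 mm and α/2 = 61.5°, tan(α/2) ≈ 1.84177, so f ≈ 15.8644 / 3.68354 ≈ 4.3068 mm.

4.3 mm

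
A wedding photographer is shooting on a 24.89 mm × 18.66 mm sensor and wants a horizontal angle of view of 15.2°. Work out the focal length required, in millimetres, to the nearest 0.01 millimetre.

93.27 mm

From α = 2·arctan(w/2f) we get f = w / (2·tan(α/2)).
With w = 24.89 mm and α/2 = 7.6°, tan(α/2) ≈ 0.13343, so f ≈ 24.89 / 0.26686 ≈ 93.2709 mm.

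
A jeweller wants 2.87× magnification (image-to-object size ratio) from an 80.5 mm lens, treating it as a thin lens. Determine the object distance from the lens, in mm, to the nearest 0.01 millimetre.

108.55 mm

With m = dᵢ/dₒ and 1/f = 1/dₒ + 1/dᵢ, substituting dᵢ = m·dₒ gives 1/f = (1 + 1/m)/dₒ, hence dₒ = f·(1 + 1/m).
dₒ = 80.5 × (1 + 1/2.87) = 80.5 × 1.34843 ≈ 108.549 mm.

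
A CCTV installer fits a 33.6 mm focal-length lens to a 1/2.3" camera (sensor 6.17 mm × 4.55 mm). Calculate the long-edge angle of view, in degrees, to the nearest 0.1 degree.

10.5°

Angle of view α = 2·arctan(w/2f) with w = 6.17 mm and f = 33.6 mm.
w/2f = 0.09182; arctan(0.09182) ≈ 5.2459°, so α ≈ 10.4919°.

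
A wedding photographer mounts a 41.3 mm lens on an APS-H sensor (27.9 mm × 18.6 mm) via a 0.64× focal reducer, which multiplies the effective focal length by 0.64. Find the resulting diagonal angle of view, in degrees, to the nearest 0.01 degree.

Effective focal length f = 41.3 × 0.64 = 26.432 mm.
Sensor diagonal = √(27.9² + 18.6²) = √1124.3700 ≈ 33.5316 mm.
α = 2·arctan(33.532 / (2 × 26.432)) = 2·arctan(0.63430) ≈ 64.7739°.

64.77°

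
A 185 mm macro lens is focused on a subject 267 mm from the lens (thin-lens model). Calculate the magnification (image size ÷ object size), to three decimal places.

Thin lens: 1/f = 1/dₒ + 1/dᵢ → 1/dᵢ = 1/185 − 1/267 = 0.0016601 mm⁻¹, so dᵢ ≈ 602.3780 mm.
Magnification m = dᵢ/dₒ = 602.3780/267 ≈ 2.25610.

2.256×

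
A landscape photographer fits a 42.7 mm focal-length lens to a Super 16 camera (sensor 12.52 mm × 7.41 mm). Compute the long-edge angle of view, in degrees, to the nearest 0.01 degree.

16.68°

Angle of view α = 2·arctan(w/2f) with w = 12.52 mm and f = 42.7 mm.
w/2f = 0.14660; arctan(0.14660) ≈ 8.3404°, so α ≈ 16.6808°.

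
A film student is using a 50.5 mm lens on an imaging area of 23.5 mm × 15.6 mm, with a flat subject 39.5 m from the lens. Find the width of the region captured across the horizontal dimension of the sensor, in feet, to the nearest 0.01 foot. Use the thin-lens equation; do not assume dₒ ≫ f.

dₒ: 39.5 m = 39500 mm.
Similar triangles through the lens centre give W/dₒ = w/dᵢ; with 1/f = 1/dₒ + 1/dᵢ this gives W = w·(dₒ − f)/f.
W = 23.5 mm × (39500 − 50.5) / 50.5 = 23.5 × 781.1782 ≈ 18357.688 mm = 18357.688/304.8 ft = 60.2286 ft.

60.23 ft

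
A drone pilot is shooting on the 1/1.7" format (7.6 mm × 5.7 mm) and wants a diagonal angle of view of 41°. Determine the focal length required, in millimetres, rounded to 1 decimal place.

12.7 mm

Sensor diagonal = √(7.6² + 5.7²) = √90.2500 ≈ 9.5000 mm.
From α = 2·arctan(d/2f) we get f = d / (2·tan(α/2)).
With d = 9.5000 mm and α/2 = 20.5°, tan(α/2) ≈ 0.37388, so f ≈ 9.5000 / 0.74777 ≈ 12.7045 mm.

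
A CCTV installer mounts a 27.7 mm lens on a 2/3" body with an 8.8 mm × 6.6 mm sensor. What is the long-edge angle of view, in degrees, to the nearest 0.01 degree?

18.05°

Angle of view α = 2·arctan(w/2f) with w = 8.8 mm and f = 27.7 mm.
w/2f = 0.15884; arctan(0.15884) ≈ 9.0257°, so α ≈ 18.0515°.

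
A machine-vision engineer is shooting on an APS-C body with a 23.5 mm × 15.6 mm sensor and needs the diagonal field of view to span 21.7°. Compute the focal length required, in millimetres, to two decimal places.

Sensor diagonal = √(23.5² + 15.6²) = √795.6100 ≈ 28.2066 mm.
From α = 2·arctan(d/2f) we get f = d / (2·tan(α/2)).
With d = 28.2066 mm and α/2 = 10.85°, tan(α/2) ≈ 0.19166, so f ≈ 28.2066 / 0.38333 ≈ 73.5831 mm.

73.58 mm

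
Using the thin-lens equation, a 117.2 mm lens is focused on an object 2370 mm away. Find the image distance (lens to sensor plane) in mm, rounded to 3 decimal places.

123.297 mm

1/dᵢ = 1/f − 1/dₒ = 1/117.2 − 1/2370 = 0.0081105 mm⁻¹.
dᵢ = 1/0.0081105 ≈ 123.2972 mm.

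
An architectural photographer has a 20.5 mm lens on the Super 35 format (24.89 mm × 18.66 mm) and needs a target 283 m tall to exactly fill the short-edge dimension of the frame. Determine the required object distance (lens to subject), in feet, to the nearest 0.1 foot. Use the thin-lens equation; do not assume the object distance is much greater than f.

W: 283 m = 283000 mm.
Magnification m = h/W = dᵢ/dₒ; combined with 1/f = 1/dₒ + 1/dᵢ this gives dₒ = f·(1 + W/h).
dₒ = 20.5 mm × (1 + 283000/18.66) = 20.5 × 15167.1308 ≈ 310926.181 mm = 310926.181/304.8 ft = 1020.1 ft.

1020.1 ft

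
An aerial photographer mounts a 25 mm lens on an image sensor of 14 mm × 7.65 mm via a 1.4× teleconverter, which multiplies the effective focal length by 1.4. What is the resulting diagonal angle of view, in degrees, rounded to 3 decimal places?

Effective focal length f = 25 × 1.4 = 35 mm.
Sensor diagonal = √(14² + 7.65²) = √254.5225 ≈ 15.9538 mm.
α = 2·arctan(15.954 / (2 × 35)) = 2·arctan(0.22791) ≈ 25.6781°.

25.678°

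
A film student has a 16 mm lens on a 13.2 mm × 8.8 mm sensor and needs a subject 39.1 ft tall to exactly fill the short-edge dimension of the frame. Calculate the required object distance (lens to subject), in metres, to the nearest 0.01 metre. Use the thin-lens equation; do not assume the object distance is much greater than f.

W: 39.1 ft × 304.8 mm/ft = 11917.68 mm.
Magnification m = h/W = dᵢ/dₒ; combined with 1/f = 1/dₒ + 1/dᵢ this gives dₒ = f·(1 + W/h).
dₒ = 16 mm × (1 + 11917.7/8.8) = 16 × 1355.2818 ≈ 21684.508 mm = 21.6845 m.

21.68 m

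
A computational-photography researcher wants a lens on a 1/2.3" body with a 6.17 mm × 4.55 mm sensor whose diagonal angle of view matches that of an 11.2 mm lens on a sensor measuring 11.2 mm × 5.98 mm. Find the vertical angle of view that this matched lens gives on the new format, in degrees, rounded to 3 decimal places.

Sensor diagonal = √(11.2² + 5.98²) = √161.2004 ≈ 12.6965 mm.
Sensor diagonal = √(6.17² + 4.55²) = √58.7714 ≈ 7.6663 mm.
Equal diagonal AOV ⇒ f₂ = f₁ · 7.6663/12.6965 = 11.2 × 0.60381 ≈ 6.7627 mm.
Vertical AOV on the new format = 2·arctan(4.55 / (2 × 6.7627)) = 2·arctan(0.33641) ≈ 37.1865°.

37.186°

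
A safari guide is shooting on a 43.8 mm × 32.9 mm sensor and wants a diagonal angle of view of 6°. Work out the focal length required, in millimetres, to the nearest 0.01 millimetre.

Sensor diagonal = √(43.8² + 32.9²) = √3000.8500 ≈ 54.7800 mm.
From α = 2·arctan(d/2f) we get f = d / (2·tan(α/2)).
With d = 54.7800 mm and α/2 = 3°, tan(α/2) ≈ 0.05241, so f ≈ 54.7800 / 0.10482 ≈ 522.6325 mm.

522.63 mm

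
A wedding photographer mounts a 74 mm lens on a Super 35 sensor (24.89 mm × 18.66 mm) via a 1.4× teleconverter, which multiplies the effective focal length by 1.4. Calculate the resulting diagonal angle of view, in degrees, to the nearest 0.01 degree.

17.08°

Effective focal length f = 74 × 1.4 = 103.6 mm.
Sensor diagonal = √(24.89² + 18.66²) = √967.7077 ≈ 31.1080 mm.
α = 2·arctan(31.108 / (2 × 103.6)) = 2·arctan(0.15014) ≈ 17.0767°.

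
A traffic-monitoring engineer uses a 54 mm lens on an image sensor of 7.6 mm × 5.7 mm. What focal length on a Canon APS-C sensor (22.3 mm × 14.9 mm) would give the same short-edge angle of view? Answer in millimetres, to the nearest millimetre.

141 mm

Equal angle of view means equal height/f ratio, so f₂ = f₁ · (height₂/height₁) = 54 × 14.9/5.7.
f₂ = 54 × 2.61404 ≈ 141.158 mm.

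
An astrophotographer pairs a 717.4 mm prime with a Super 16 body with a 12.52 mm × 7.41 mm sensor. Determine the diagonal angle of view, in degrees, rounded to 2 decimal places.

Sensor diagonal = √(12.52² + 7.41²) = √211.6585 ≈ 14.5485 mm.
Angle of view α = 2·arctan(d/2f) with d = 14.5485 mm and f = 717.4 mm.
d/2f = 0.01014; arctan(0.01014) ≈ 0.5809°, so α ≈ 1.1619°.

1.16°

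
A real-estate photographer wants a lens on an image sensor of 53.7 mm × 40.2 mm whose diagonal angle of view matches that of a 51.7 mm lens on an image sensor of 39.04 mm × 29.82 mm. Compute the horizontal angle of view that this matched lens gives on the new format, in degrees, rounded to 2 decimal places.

41.65°

Sensor diagonal = √(39.04² + 29.82²) = √2413.3540 ≈ 49.1259 mm.
Sensor diagonal = √(53.7² + 40.2²) = √4499.7300 ≈ 67.0800 mm.
Equal diagonal AOV ⇒ f₂ = f₁ · 67.0800/49.1259 = 51.7 × 1.36547 ≈ 70.5949 mm.
Horizontal AOV on the new format = 2·arctan(53.7 / (2 × 70.5949)) = 2·arctan(0.38034) ≈ 41.6475°.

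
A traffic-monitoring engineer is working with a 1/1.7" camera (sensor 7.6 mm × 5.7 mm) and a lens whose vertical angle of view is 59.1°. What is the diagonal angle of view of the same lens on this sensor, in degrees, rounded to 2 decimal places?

From the vertical AOV: f = 5.7 / (2·tan(29.55°)) = 5.7 / 1.13385 ≈ 5.0271 mm.
Sensor diagonal = √(7.6² + 5.7²) = √90.2500 ≈ 9.5000 mm.
Diagonal AOV = 2·arctan(9.5000 / (2 × 5.0271)) = 2·arctan(0.94488) ≈ 86.7530°.

86.75°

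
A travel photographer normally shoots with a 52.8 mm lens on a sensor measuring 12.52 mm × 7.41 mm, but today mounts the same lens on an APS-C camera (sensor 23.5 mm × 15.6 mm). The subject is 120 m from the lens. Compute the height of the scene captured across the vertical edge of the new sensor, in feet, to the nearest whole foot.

116 ft

The focal length stays 52.8 mm; the relevant sensor dimension is now h = 15.6 mm. Object distance dₒ = 120 m = 120000 mm.
Thin-lens field height W = h·(dₒ − f)/f = 15.6 × (120000 − 52.8)/52.8 ≈ 35438.945 mm = 35438.945/304.8 ft = 116.27 ft.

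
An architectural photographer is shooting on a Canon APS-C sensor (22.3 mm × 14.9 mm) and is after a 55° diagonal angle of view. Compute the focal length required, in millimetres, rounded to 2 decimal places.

Sensor diagonal = √(22.3² + 14.9²) = √719.3000 ≈ 26.8198 mm.
From α = 2·arctan(d/2f) we get f = d / (2·tan(α/2)).
With d = 26.8198 mm and α/2 = 27.5°, tan(α/2) ≈ 0.52057, so f ≈ 26.8198 / 1.04113 ≈ 25.7601 mm.

25.76 mm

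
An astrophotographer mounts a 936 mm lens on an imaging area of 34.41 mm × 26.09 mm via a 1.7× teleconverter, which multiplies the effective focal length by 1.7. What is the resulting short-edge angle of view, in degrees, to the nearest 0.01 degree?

0.94°

Effective focal length f = 936 × 1.7 = 1591.2 mm.
α = 2·arctan(26.09 / (2 × 1591.2)) = 2·arctan(0.00820) ≈ 0.9394°.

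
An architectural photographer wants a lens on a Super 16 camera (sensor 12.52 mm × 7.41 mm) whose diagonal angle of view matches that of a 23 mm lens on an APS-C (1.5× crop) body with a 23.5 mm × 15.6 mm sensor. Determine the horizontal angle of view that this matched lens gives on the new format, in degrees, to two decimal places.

Sensor diagonal = √(23.5² + 15.6²) = √795.6100 ≈ 28.2066 mm.
Sensor diagonal = √(12.52² + 7.41²) = √211.6585 ≈ 14.5485 mm.
Equal diagonal AOV ⇒ f₂ = f₁ · 14.5485/28.2066 = 23 × 0.51578 ≈ 11.8630 mm.
Horizontal AOV on the new format = 2·arctan(12.52 / (2 × 11.8630)) = 2·arctan(0.52769) ≈ 55.6403°.

55.64°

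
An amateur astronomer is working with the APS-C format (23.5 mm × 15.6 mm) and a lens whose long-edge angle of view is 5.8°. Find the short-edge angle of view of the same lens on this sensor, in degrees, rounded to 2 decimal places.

3.85°

From the long-edge AOV: f = 23.5 / (2·tan(2.9°)) = 23.5 / 0.10132 ≈ 231.9484 mm.
Short-edge AOV = 2·arctan(15.6 / (2 × 231.9484)) = 2·arctan(0.03363) ≈ 3.8521°.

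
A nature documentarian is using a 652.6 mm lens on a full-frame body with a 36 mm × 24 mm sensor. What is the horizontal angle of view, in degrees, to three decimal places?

3.160°

Angle of view α = 2·arctan(w/2f) with w = 36 mm and f = 652.6 mm.
w/2f = 0.02758; arctan(0.02758) ≈ 1.5799°, so α ≈ 3.1599°.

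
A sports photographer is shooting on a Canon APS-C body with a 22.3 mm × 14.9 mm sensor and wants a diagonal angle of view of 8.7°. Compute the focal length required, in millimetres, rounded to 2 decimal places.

Sensor diagonal = √(22.3² + 14.9²) = √719.3000 ≈ 26.8198 mm.
From α = 2·arctan(d/2f) we get f = d / (2·tan(α/2)).
With d = 26.8198 mm and α/2 = 4.35°, tan(α/2) ≈ 0.07607, so f ≈ 26.8198 / 0.15214 ≈ 176.2880 mm.

176.29 mm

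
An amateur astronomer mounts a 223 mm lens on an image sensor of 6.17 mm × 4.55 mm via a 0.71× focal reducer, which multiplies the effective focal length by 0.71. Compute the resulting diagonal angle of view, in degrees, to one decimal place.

Effective focal length f = 223 × 0.71 = 158.33 mm.
Sensor diagonal = √(6.17² + 4.55²) = √58.7714 ≈ 7.6663 mm.
α = 2·arctan(7.666 / (2 × 158.33)) = 2·arctan(0.02421) ≈ 2.7737°.

2.8°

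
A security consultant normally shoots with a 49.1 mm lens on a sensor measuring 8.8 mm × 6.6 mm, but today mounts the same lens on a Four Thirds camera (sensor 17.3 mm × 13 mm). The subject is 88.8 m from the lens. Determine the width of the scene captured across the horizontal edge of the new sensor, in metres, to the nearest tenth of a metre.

31.3 m

The focal length stays 49.1 mm; the relevant sensor dimension is now w = 17.3 mm. Object distance dₒ = 88.8 m = 88800 mm.
Thin-lens field width W = w·(dₒ − f)/f = 17.3 × (88800 − 49.1)/49.1 ≈ 31270.684 mm = 31.2707 m.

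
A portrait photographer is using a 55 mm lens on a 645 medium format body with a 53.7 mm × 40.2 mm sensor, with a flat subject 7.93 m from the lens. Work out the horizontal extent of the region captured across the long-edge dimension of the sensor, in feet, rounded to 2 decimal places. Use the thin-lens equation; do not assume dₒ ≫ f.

25.23 ft

dₒ: 7.93 m = 7930 mm.
Similar triangles through the lens centre give W/dₒ = w/dᵢ; with 1/f = 1/dₒ + 1/dᵢ this gives W = w·(dₒ − f)/f.
W = 53.7 mm × (7930 − 55) / 55 = 53.7 × 143.1818 ≈ 7688.864 mm = 7688.864/304.8 ft = 25.2259 ft.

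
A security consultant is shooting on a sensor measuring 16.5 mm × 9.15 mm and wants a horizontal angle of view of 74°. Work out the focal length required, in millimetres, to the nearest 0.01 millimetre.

From α = 2·arctan(w/2f) we get f = w / (2·tan(α/2)).
With w = 16.5 mm and α/2 = 37°, tan(α/2) ≈ 0.75355, so f ≈ 16.5 / 1.50711 ≈ 10.9481 mm.

10.95 mm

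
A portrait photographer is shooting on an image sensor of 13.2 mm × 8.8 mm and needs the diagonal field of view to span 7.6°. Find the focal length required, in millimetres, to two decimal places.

Sensor diagonal = √(13.2² + 8.8²) = √251.6800 ≈ 15.8644 mm.
From α = 2·arctan(d/2f) we get f = d / (2·tan(α/2)).
With d = 15.8644 mm and α/2 = 3.8°, tan(α/2) ≈ 0.06642, so f ≈ 15.8644 / 0.13284 ≈ 119.4252 mm.

119.43 mm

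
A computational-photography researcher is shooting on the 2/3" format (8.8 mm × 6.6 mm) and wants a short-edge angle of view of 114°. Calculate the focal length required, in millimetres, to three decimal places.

2.143 mm

From α = 2·arctan(h/2f) we get f = h / (2·tan(α/2)).
With h = 6.6 mm and α/2 = 57°, tan(α/2) ≈ 1.53986, so f ≈ 6.6 / 3.07973 ≈ 2.1430 mm.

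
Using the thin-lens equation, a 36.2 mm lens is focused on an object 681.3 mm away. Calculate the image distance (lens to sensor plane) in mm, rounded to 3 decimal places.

1/dᵢ = 1/f − 1/dₒ = 1/36.2 − 1/681.3 = 0.0261565 mm⁻¹.
dᵢ = 1/0.0261565 ≈ 38.2314 mm.

38.231 mm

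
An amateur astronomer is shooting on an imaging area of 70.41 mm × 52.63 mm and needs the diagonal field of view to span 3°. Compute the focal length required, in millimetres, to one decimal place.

1678.5 mm

Sensor diagonal = √(70.41² + 52.63²) = √7727.4850 ≈ 87.9061 mm.
From α = 2·arctan(d/2f) we get f = d / (2·tan(α/2)).
With d = 87.9061 mm and α/2 = 1.5°, tan(α/2) ≈ 0.02619, so f ≈ 87.9061 / 0.05237 ≈ 1678.4995 mm.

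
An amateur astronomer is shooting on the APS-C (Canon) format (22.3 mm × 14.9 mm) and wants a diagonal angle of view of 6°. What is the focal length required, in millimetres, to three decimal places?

255.876 mm

Sensor diagonal = √(22.3² + 14.9²) = √719.3000 ≈ 26.8198 mm.
From α = 2·arctan(d/2f) we get f = d / (2·tan(α/2)).
With d = 26.8198 mm and α/2 = 3°, tan(α/2) ≈ 0.05241, so f ≈ 26.8198 / 0.10482 ≈ 255.8758 mm.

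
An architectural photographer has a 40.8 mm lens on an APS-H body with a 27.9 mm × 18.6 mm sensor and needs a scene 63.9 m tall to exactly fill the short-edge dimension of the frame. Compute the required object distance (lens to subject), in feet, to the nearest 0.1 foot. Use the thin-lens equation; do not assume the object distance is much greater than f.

W: 63.9 m = 63900 mm.
Magnification m = h/W = dᵢ/dₒ; combined with 1/f = 1/dₒ + 1/dᵢ this gives dₒ = f·(1 + W/h).
dₒ = 40.8 mm × (1 + 63900/18.6) = 40.8 × 3436.4839 ≈ 140208.542 mm = 140208.542/304.8 ft = 460.002 ft.

460.0 ft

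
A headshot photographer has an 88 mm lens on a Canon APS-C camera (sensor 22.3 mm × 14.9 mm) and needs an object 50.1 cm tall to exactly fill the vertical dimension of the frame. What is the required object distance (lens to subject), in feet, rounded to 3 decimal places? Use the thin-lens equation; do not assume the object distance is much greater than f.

9.996 ft

W: 50.1 cm = 501 mm.
Magnification m = h/W = dᵢ/dₒ; combined with 1/f = 1/dₒ + 1/dᵢ this gives dₒ = f·(1 + W/h).
dₒ = 88 mm × (1 + 501/14.9) = 88 × 34.6242 ≈ 3046.926 mm = 3046.926/304.8 ft = 9.99648 ft.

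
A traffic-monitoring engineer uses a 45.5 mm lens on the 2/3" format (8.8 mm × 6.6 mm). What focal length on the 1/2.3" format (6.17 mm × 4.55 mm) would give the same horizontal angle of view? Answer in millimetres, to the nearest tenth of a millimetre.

31.9 mm

Equal angle of view means equal width/f ratio, so f₂ = f₁ · (width₂/width₁) = 45.5 × 6.17/8.8.
f₂ = 45.5 × 0.70114 ≈ 31.902 mm.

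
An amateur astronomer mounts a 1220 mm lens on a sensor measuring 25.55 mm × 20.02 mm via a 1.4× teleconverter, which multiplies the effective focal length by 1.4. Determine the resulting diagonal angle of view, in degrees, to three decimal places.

1.089°

Effective focal length f = 1220 × 1.4 = 1708 mm.
Sensor diagonal = √(25.55² + 20.02²) = √1053.6029 ≈ 32.4592 mm.
α = 2·arctan(32.459 / (2 × 1708)) = 2·arctan(0.00950) ≈ 1.0888°.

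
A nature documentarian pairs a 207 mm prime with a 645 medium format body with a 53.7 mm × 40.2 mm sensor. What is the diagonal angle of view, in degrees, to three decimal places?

18.407°

Sensor diagonal = √(53.7² + 40.2²) = √4499.7300 ≈ 67.0800 mm.
Angle of view α = 2·arctan(d/2f) with d = 67.0800 mm and f = 207 mm.
d/2f = 0.16203; arctan(0.16203) ≈ 9.2036°, so α ≈ 18.4072°.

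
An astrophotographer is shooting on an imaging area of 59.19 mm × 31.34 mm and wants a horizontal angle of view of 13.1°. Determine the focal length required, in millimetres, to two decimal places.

From α = 2·arctan(w/2f) we get f = w / (2·tan(α/2)).
With w = 59.19 mm and α/2 = 6.55°, tan(α/2) ≈ 0.11482, so f ≈ 59.19 / 0.22964 ≈ 257.7520 mm.

257.75 mm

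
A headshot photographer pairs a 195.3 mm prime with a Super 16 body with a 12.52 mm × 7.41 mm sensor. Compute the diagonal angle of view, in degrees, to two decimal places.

4.27°

Sensor diagonal = √(12.52² + 7.41²) = √211.6585 ≈ 14.5485 mm.
Angle of view α = 2·arctan(d/2f) with d = 14.5485 mm and f = 195.3 mm.
d/2f = 0.03725; arctan(0.03725) ≈ 2.1331°, so α ≈ 4.2662°.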